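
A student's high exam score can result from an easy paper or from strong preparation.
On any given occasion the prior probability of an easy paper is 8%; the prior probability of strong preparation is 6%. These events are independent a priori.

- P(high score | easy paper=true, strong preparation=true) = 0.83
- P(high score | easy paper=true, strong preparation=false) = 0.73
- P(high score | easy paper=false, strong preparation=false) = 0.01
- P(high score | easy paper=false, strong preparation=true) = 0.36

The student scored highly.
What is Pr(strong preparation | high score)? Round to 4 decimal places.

P(high score) = 0.01*0.92*0.94 + 0.36*0.92*0.06 + 0.73*0.08*0.94 + 0.83*0.08*0.06 = 0.008648 + 0.019872 + 0.054896 + 0.003984 = 0.087400
Of this, 0.023856 comes from 0.019872 + 0.003984 (the strong preparation=true cases).
Hence the posterior is 0.023856/0.087400 ≈ 0.2730.

Pr(strong preparation | high score) ≈ 0.2730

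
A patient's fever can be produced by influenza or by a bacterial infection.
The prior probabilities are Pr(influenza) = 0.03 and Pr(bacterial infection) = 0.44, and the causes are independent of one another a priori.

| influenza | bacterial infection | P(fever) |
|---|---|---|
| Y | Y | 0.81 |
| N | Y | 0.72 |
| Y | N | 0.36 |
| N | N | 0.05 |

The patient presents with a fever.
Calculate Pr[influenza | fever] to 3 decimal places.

Pr[influenza | fever] ≈ 0.048

Enumerate the 4 (influenza, bacterial infection) configurations and weight by the priors:
  P(fever) = 0.05*0.97*0.56 + 0.72*0.97*0.44 + 0.36*0.03*0.56 + 0.81*0.03*0.44
        = 0.027160 + 0.307296 + 0.006048 + 0.010692 = 0.351196
Configurations with influenza contribute 0.016740, so
  P(influenza | fever) = 0.016740 / 0.351196 ≈ 0.048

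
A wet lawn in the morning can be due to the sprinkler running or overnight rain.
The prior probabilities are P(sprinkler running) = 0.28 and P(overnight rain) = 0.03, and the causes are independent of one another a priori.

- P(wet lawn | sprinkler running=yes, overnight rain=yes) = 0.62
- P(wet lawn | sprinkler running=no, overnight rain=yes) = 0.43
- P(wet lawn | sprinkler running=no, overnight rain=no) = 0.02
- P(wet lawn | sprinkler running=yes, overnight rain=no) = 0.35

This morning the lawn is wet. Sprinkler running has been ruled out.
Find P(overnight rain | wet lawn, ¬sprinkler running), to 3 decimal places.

P(overnight rain | wet lawn, ¬sprinkler running) ≈ 0.399

By total probability over both values of overnight rain:
  P(wet lawn | ¬sprinkler running) = 0.02×0.97 + 0.43×0.03
        = 0.019400 + 0.012900 = 0.032300
The terms with overnight rain present sum to 0.012900, so
  P(overnight rain | wet lawn, ¬sprinkler running) = 0.012900 / 0.032300 ≈ 0.399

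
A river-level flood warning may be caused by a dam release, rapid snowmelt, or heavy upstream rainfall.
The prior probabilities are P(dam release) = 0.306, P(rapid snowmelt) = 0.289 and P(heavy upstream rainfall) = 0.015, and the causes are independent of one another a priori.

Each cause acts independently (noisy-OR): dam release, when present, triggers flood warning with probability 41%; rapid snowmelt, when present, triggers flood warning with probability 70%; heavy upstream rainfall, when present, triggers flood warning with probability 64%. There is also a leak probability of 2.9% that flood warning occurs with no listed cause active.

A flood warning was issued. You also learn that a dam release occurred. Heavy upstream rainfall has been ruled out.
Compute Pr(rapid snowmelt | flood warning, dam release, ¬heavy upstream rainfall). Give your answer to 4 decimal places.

Under noisy-OR, P(flood warning | causes) = 1 − (1−0.029)·∏(1−qᵢ) over the active causes.
Sum P(flood warning|·) weighted by the priors over both values of rapid snowmelt:
  P(flood warning | dam release, ¬heavy upstream rainfall) = 0.42711×0.711 + 0.828133×0.289
        = 0.303675 + 0.239330 = 0.543005
The terms with rapid snowmelt present sum to 0.239330, so
  P(rapid snowmelt | flood warning, dam release, ¬heavy upstream rainfall) = 0.239330 / 0.543005 ≈ 0.4408

Pr(rapid snowmelt | flood warning, dam release, ¬heavy upstream rainfall) ≈ 0.4408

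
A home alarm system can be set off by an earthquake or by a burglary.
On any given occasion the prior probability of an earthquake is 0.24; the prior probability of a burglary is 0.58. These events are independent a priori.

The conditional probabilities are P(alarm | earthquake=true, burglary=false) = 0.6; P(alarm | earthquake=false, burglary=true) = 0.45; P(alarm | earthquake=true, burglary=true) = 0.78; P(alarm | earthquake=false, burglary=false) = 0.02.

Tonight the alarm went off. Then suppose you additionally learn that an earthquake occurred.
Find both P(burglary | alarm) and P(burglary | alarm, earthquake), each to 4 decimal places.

P(burglary | alarm) ≈ 0.8211; P(burglary | alarm, earthquake) ≈ 0.6422

P(alarm) = 0.02×0.76×0.42 + 0.45×0.76×0.58 + 0.6×0.24×0.42 + 0.78×0.24×0.58 = 0.006384 + 0.198360 + 0.060480 + 0.108576 = 0.373800
Of this, 0.306936 comes from 0.198360 + 0.108576 (the burglary=true cases).
So P(burglary | alarm) = 0.306936/0.373800 ≈ 0.8211.

Now also conditioning on earthquake=true:
Numerator (weight on configurations with burglary): 0.78*0.58 = 0.452400
Normalizer over all consistent configurations: 0.6*0.42 + 0.78*0.58 = 0.704400
Posterior = 0.452400 / 0.704400 ≈ 0.6422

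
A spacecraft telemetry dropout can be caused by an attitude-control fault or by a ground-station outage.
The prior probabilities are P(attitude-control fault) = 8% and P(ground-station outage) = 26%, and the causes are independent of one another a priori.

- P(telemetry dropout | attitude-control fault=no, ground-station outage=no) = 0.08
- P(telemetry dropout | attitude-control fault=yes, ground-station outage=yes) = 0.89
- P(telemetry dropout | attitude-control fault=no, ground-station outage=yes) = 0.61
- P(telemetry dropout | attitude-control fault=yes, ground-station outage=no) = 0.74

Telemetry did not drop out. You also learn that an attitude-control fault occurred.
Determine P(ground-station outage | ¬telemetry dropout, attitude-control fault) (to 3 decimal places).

P(ground-station outage | ¬telemetry dropout, attitude-control fault) ≈ 0.129

For the numerator, keep only ground-station outage=true terms: 0.11*0.26 = 0.028600
Denominator P(¬telemetry dropout | attitude-control fault): 0.26*0.74 + 0.11*0.26 = 0.221000
P(ground-station outage | ¬telemetry dropout, attitude-control fault) = 0.028600/0.221000 ≈ 0.129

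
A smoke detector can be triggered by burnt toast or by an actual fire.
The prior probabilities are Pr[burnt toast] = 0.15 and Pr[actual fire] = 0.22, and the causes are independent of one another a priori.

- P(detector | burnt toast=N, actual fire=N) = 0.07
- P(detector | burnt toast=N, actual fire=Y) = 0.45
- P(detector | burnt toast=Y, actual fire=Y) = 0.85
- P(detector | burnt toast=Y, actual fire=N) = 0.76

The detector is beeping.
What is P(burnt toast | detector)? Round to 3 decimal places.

P(detector) = 0.07·0.85·0.78 + 0.45·0.85·0.22 + 0.76·0.15·0.78 + 0.85·0.15·0.22 = 0.046410 + 0.084150 + 0.088920 + 0.028050 = 0.247530
The burnt toast-present share is 0.088920 + 0.028050 = 0.116970.
P(burnt toast | detector) = 0.116970 / 0.247530 ≈ 0.473

P(burnt toast | detector) ≈ 0.473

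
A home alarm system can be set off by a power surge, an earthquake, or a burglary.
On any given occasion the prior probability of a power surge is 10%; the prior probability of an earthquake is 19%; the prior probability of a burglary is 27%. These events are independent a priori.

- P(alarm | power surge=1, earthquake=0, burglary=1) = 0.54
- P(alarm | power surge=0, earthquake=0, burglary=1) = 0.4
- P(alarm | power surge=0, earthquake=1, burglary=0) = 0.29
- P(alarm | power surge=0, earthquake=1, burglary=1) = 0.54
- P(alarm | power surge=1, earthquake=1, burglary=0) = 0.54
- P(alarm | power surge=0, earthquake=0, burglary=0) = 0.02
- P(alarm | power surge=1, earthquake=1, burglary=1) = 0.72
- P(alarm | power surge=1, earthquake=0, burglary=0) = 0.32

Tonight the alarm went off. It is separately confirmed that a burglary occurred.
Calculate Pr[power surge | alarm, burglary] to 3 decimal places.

Numerator (weight on configurations with power surge): 0.043740 + 0.013680 = 0.057420
Denominator P(alarm | burglary): 0.4*0.9*0.81 + 0.54*0.9*0.19 + 0.54*0.1*0.81 + 0.72*0.1*0.19 = 0.441360
P(power surge | alarm, burglary) = 0.057420/0.441360 ≈ 0.130

Pr[power surge | alarm, burglary] ≈ 0.130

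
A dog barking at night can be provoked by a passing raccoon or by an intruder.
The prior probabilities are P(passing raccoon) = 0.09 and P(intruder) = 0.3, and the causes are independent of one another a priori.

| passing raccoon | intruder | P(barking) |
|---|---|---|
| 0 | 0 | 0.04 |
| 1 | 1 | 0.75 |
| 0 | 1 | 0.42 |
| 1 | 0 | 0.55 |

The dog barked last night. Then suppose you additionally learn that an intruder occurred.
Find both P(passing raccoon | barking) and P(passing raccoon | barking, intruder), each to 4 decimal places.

P(passing raccoon | barking) ≈ 0.2815; P(passing raccoon | barking, intruder) ≈ 0.1501

Weight on passing raccoon=true, given the evidence: 0.034650 + 0.020250 = 0.054900
The normalizing constant is 0.04×0.91×0.7 + 0.42×0.91×0.3 + 0.55×0.09×0.7 + 0.75×0.09×0.3 = 0.195040
Posterior = 0.054900 / 0.195040 ≈ 0.2815

Now also conditioning on intruder=true:
P(barking | intruder) = 0.42·0.91 + 0.75·0.09 = 0.382200 + 0.067500 = 0.449700
The passing raccoon-present share is 0.75·0.09 = 0.067500.
So P(passing raccoon | barking, intruder) = 0.067500/0.449700 ≈ 0.1501.
The drop from 0.2815 to 0.1501 is the explaining-away (discounting) effect.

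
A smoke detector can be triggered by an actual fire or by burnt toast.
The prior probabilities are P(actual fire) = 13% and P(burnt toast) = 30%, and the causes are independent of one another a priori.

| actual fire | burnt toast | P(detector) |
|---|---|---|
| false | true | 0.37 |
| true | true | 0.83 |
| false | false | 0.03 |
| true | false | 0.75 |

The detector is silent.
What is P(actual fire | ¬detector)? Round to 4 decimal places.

P(¬detector) = 0.97·0.87·0.7 + 0.63·0.87·0.3 + 0.25·0.13·0.7 + 0.17·0.13·0.3 = 0.590730 + 0.164430 + 0.022750 + 0.006630 = 0.784540
Of this, 0.029380 comes from 0.022750 + 0.006630 (the actual fire=true cases).
Hence the posterior is 0.029380/0.784540 ≈ 0.0374.

P(actual fire | ¬detector) ≈ 0.0374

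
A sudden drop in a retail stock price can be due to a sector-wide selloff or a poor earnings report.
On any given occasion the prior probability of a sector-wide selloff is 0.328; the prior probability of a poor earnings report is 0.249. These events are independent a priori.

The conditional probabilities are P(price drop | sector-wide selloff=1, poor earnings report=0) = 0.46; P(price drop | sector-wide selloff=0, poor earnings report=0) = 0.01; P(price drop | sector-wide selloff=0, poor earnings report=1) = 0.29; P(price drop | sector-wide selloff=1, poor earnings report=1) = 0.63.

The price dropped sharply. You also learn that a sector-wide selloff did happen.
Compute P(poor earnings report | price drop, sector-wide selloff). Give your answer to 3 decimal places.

Numerator (weight on configurations with poor earnings report): 0.63·0.249 = 0.156870
Denominator P(price drop | sector-wide selloff): 0.46·0.751 + 0.63·0.249 = 0.502330
Posterior = 0.156870 / 0.502330 ≈ 0.312

P(poor earnings report | price drop, sector-wide selloff) ≈ 0.312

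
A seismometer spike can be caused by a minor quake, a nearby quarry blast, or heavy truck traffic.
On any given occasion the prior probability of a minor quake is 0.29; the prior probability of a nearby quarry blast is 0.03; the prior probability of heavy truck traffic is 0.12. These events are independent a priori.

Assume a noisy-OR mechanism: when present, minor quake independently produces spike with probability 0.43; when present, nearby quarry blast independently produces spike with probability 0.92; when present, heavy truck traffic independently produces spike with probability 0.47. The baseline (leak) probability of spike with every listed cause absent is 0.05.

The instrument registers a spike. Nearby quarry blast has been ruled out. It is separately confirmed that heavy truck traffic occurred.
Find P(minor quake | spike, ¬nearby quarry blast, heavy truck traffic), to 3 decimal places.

Under noisy-OR, P(spike | causes) = 1 − (1−0.05)·∏(1−qᵢ) over the active causes.
Sum P(spike|·) weighted by the priors over both values of minor quake:
  P(spike | ¬nearby quarry blast, heavy truck traffic) = 0.4965·0.71 + 0.713005·0.29
        = 0.352515 + 0.206771 = 0.559286
The terms with minor quake present sum to 0.206771, so
  P(minor quake | spike, ¬nearby quarry blast, heavy truck traffic) = 0.206771 / 0.559286 ≈ 0.370

P(minor quake | spike, ¬nearby quarry blast, heavy truck traffic) ≈ 0.370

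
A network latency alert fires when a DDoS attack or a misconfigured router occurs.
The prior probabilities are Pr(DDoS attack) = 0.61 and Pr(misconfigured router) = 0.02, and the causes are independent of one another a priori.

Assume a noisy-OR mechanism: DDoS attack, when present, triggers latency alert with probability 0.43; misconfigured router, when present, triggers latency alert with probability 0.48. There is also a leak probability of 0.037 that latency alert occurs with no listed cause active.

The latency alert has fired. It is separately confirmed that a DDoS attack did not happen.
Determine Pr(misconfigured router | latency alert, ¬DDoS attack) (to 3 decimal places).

Pr(misconfigured router | latency alert, ¬DDoS attack) ≈ 0.216

Under noisy-OR, P(latency alert | causes) = 1 − (1−0.037)·∏(1−qᵢ) over the active causes.
P(latency alert | ¬DDoS attack) = 0.037×0.98 + 0.49924×0.02 = 0.036260 + 0.009985 = 0.046245
Restricting to configurations with misconfigured router present: 0.49924×0.02 = 0.009985.
So P(misconfigured router | latency alert, ¬DDoS attack) = 0.009985/0.046245 ≈ 0.216.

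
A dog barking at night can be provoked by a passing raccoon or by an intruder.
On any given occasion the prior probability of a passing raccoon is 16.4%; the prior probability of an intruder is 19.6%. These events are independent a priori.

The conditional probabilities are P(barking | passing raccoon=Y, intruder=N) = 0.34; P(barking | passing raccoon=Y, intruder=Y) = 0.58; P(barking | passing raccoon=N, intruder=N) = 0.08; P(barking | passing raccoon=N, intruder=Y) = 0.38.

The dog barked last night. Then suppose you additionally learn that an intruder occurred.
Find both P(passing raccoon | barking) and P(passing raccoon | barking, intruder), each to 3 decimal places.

P(passing raccoon | barking) ≈ 0.354; P(passing raccoon | barking, intruder) ≈ 0.230

Numerator (weight on configurations with passing raccoon): 0.044831 + 0.018644 = 0.063475
Denominator P(barking): 0.08*0.836*0.804 + 0.38*0.836*0.196 + 0.34*0.164*0.804 + 0.58*0.164*0.196 = 0.179512
P(passing raccoon | barking) = 0.063475/0.179512 ≈ 0.354

Now condition on the additional information:
Sum P(barking|·) weighted by the priors over both values of passing raccoon:
  P(barking | intruder) = 0.38·0.836 + 0.58·0.164
        = 0.317680 + 0.095120 = 0.412800
The terms with passing raccoon present sum to 0.095120, so
  P(passing raccoon | barking, intruder) = 0.095120 / 0.412800 ≈ 0.230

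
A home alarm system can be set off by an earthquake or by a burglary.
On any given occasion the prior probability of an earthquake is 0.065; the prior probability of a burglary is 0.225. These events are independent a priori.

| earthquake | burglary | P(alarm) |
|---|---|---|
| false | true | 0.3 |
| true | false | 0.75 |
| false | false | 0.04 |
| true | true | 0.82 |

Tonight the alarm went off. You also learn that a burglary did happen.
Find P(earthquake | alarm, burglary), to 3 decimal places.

Numerator (weight on configurations with earthquake): 0.82*0.065 = 0.053300
Denominator P(alarm | burglary): 0.3*0.935 + 0.82*0.065 = 0.333800
Posterior = 0.053300 / 0.333800 ≈ 0.160

P(earthquake | alarm, burglary) ≈ 0.160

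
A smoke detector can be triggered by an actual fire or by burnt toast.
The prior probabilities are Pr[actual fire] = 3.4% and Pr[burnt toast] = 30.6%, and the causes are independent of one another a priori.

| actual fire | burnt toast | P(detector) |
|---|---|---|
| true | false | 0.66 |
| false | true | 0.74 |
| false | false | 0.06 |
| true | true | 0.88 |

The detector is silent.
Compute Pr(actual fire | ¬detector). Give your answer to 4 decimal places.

Pr(actual fire | ¬detector) ≈ 0.0129

Enumerate the 4 (actual fire, burnt toast) configurations and weight by the priors:
  P(¬detector) = 0.94*0.966*0.694 + 0.26*0.966*0.306 + 0.34*0.034*0.694 + 0.12*0.034*0.306
        = 0.630180 + 0.076855 + 0.008023 + 0.001248 = 0.716306
The terms with actual fire present sum to 0.009271, so
  P(actual fire | ¬detector) = 0.009271 / 0.716306 ≈ 0.0129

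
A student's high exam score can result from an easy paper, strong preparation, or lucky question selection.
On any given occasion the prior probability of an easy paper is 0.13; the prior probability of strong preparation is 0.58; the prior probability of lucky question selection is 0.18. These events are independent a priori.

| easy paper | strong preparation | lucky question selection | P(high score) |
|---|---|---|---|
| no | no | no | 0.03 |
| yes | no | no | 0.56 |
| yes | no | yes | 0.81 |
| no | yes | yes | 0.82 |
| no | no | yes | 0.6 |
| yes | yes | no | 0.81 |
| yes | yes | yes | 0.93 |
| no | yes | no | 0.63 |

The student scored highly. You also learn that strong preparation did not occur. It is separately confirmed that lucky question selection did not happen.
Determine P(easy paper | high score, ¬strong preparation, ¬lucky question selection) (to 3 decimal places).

P(easy paper | high score, ¬strong preparation, ¬lucky question selection) ≈ 0.736

Numerator (weight on configurations with easy paper): 0.56·0.13 = 0.072800
Normalizer over all consistent configurations: 0.03·0.87 + 0.56·0.13 = 0.098900
P(easy paper | high score, ¬strong preparation, ¬lucky question selection) = 0.072800/0.098900 ≈ 0.736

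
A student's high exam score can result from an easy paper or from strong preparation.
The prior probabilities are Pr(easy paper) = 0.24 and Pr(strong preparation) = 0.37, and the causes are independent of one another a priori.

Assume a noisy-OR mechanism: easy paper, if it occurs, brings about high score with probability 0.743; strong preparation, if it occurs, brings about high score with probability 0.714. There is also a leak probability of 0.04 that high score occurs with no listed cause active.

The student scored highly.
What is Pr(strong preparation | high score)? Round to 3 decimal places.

Pr(strong preparation | high score) ≈ 0.683

Under noisy-OR, P(high score | causes) = 1 − (1−0.04)·∏(1−qᵢ) over the active causes.
P(high score) = 0.04*0.76*0.63 + 0.72544*0.76*0.37 + 0.75328*0.24*0.63 + 0.929438*0.24*0.37 = 0.019152 + 0.203994 + 0.113896 + 0.082534 = 0.419576
Restricting to configurations with strong preparation present: 0.203994 + 0.082534 = 0.286528.
Hence the posterior is 0.286528/0.419576 ≈ 0.683.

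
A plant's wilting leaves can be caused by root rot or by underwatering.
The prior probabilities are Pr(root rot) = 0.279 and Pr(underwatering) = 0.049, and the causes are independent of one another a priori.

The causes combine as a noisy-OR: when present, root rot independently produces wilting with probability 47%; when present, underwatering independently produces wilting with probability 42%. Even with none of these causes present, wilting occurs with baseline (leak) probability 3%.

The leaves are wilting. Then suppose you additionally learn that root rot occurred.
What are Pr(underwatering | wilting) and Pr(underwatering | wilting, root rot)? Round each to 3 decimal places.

Under noisy-OR, P(wilting | causes) = 1 − (1−0.03)·∏(1−qᵢ) over the active causes.
For the numerator, keep only underwatering=true terms: 0.015453 + 0.009595 = 0.025048
Denominator P(wilting): 0.03*0.721*0.951 + 0.4374*0.721*0.049 + 0.4859*0.279*0.951 + 0.701822*0.279*0.049 = 0.174541
P(underwatering | wilting) = 0.025048/0.174541 ≈ 0.144

With the extra evidence:
For the numerator, keep only underwatering=true terms: 0.701822·0.049 = 0.034389
The normalizing constant is 0.4859·0.951 + 0.701822·0.049 = 0.496480
Posterior = 0.034389 / 0.496480 ≈ 0.069
Conditioning on root rot lowers the posterior on underwatering: the classic explaining-away effect in a common-effect structure.

Pr(underwatering | wilting) ≈ 0.144; Pr(underwatering | wilting, root rot) ≈ 0.069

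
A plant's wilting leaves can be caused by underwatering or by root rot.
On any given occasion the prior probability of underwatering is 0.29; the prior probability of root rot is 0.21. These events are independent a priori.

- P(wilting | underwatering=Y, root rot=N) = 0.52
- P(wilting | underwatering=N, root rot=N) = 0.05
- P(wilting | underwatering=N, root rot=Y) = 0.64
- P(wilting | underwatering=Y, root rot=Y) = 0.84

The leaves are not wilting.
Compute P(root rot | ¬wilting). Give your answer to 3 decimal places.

P(¬wilting) = 0.95×0.71×0.79 + 0.36×0.71×0.21 + 0.48×0.29×0.79 + 0.16×0.29×0.21 = 0.532855 + 0.053676 + 0.109968 + 0.009744 = 0.706243
The root rot-present share is 0.053676 + 0.009744 = 0.063420.
So P(root rot | ¬wilting) = 0.063420/0.706243 ≈ 0.090.

P(root rot | ¬wilting) ≈ 0.090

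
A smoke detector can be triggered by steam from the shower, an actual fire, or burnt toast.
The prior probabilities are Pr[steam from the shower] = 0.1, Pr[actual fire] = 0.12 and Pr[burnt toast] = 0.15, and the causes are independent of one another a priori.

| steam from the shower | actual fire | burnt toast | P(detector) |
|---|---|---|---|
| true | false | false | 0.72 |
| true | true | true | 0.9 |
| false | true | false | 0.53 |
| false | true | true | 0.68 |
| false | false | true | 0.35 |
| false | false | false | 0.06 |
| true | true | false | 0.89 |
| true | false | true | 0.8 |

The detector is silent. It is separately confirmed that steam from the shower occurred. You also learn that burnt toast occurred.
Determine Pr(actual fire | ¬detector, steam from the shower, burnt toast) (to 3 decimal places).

P(¬detector | steam from the shower, burnt toast) = 0.2·0.88 + 0.1·0.12 = 0.176000 + 0.012000 = 0.188000
The actual fire-present share is 0.1·0.12 = 0.012000.
So P(actual fire | ¬detector, steam from the shower, burnt toast) = 0.012000/0.188000 ≈ 0.064.

Pr(actual fire | ¬detector, steam from the shower, burnt toast) ≈ 0.064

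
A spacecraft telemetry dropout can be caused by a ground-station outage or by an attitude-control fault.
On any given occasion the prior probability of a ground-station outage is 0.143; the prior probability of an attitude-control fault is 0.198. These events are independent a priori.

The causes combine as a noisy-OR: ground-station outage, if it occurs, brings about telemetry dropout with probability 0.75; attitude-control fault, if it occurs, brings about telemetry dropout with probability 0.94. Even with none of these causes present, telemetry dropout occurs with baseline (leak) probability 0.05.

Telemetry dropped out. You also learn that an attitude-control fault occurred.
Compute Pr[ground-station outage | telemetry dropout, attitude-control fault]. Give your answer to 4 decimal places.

Pr[ground-station outage | telemetry dropout, attitude-control fault] ≈ 0.1485

Under noisy-OR, P(telemetry dropout | causes) = 1 − (1−0.05)·∏(1−qᵢ) over the active causes.
For the numerator, keep only ground-station outage=true terms: 0.98575×0.143 = 0.140962
The normalizing constant is 0.943×0.857 + 0.98575×0.143 = 0.949113
P(ground-station outage | telemetry dropout, attitude-control fault) = 0.140962/0.949113 ≈ 0.1485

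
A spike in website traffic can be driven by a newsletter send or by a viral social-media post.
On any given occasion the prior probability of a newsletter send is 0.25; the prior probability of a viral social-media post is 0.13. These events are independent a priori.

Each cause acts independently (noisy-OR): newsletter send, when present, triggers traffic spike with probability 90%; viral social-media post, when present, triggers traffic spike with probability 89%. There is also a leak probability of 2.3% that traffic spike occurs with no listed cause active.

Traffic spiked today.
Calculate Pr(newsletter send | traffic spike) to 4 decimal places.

Pr(newsletter send | traffic spike) ≈ 0.6912

Under noisy-OR, P(traffic spike | causes) = 1 − (1−0.023)·∏(1−qᵢ) over the active causes.
P(traffic spike) = 0.023·0.75·0.87 + 0.89253·0.75·0.13 + 0.9023·0.25·0.87 + 0.989253·0.25·0.13 = 0.015008 + 0.087022 + 0.196250 + 0.032151 = 0.330431
The newsletter send-present share is 0.196250 + 0.032151 = 0.228401.
So P(newsletter send | traffic spike) = 0.228401/0.330431 ≈ 0.6912.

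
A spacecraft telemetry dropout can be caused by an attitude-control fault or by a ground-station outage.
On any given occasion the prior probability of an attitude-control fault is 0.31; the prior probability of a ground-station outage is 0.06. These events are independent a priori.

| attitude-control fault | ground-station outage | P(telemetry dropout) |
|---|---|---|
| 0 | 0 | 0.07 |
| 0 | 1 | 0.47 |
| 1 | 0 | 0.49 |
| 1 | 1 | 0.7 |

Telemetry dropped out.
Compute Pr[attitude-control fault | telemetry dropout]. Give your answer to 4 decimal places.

Sum P(telemetry dropout|·) weighted by the priors over the 4 (attitude-control fault, ground-station outage) configurations:
  P(telemetry dropout) = 0.07*0.69*0.94 + 0.47*0.69*0.06 + 0.49*0.31*0.94 + 0.7*0.31*0.06
        = 0.045402 + 0.019458 + 0.142786 + 0.013020 = 0.220666
Configurations with attitude-control fault contribute 0.155806, so
  P(attitude-control fault | telemetry dropout) = 0.155806 / 0.220666 ≈ 0.7061

Pr[attitude-control fault | telemetry dropout] ≈ 0.7061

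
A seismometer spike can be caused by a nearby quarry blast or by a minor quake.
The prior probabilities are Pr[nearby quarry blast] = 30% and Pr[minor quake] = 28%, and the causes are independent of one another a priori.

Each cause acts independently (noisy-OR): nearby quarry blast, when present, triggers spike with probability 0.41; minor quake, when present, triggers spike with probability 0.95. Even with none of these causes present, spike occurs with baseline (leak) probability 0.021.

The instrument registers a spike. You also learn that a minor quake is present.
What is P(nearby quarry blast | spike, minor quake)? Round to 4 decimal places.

P(nearby quarry blast | spike, minor quake) ≈ 0.3044

Under noisy-OR, P(spike | causes) = 1 − (1−0.021)·∏(1−qᵢ) over the active causes.
By total probability over both values of nearby quarry blast:
  P(spike | minor quake) = 0.95105·0.7 + 0.97112·0.3
        = 0.665735 + 0.291336 = 0.957071
Keeping only the nearby quarry blast-present terms gives 0.291336, so
  P(nearby quarry blast | spike, minor quake) = 0.291336 / 0.957071 ≈ 0.3044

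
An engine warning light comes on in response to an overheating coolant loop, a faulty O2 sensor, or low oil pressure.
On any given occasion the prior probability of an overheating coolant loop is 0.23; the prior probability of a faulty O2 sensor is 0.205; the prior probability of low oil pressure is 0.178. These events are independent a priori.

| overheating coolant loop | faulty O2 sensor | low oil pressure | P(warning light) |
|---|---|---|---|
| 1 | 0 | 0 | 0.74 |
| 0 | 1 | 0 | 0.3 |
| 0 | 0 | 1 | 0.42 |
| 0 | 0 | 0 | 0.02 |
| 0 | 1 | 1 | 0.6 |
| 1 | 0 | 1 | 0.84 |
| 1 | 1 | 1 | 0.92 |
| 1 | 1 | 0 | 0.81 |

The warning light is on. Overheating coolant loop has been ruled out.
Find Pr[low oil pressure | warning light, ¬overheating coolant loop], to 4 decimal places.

Pr[low oil pressure | warning light, ¬overheating coolant loop] ≈ 0.5611

Sum P(warning light|·) weighted by the priors over the 4 (faulty O2 sensor, low oil pressure) configurations:
  P(warning light | ¬overheating coolant loop) = 0.02×0.795×0.822 + 0.42×0.795×0.178 + 0.3×0.205×0.822 + 0.6×0.205×0.178
        = 0.013070 + 0.059434 + 0.050553 + 0.021894 = 0.144951
Configurations with low oil pressure contribute 0.081328, so
  P(low oil pressure | warning light, ¬overheating coolant loop) = 0.081328 / 0.144951 ≈ 0.5611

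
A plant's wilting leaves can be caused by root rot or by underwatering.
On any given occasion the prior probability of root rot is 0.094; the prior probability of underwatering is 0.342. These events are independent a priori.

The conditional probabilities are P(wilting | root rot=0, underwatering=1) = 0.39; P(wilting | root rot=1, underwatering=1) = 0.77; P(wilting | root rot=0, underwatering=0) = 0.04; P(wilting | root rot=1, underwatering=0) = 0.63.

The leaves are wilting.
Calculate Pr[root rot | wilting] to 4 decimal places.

Pr[root rot | wilting] ≈ 0.3057

For the numerator, keep only root rot=true terms: 0.038967 + 0.024754 = 0.063721
Denominator P(wilting): 0.04·0.906·0.658 + 0.39·0.906·0.342 + 0.63·0.094·0.658 + 0.77·0.094·0.342 = 0.208409
P(root rot | wilting) = 0.063721/0.208409 ≈ 0.3057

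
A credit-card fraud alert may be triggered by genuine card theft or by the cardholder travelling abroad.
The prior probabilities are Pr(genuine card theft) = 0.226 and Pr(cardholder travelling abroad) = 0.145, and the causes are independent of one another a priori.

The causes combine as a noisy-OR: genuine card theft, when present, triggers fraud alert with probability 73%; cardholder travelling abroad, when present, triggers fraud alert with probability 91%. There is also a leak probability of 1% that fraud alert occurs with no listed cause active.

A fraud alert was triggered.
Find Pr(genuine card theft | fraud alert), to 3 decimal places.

Under noisy-OR, P(fraud alert | causes) = 1 − (1−0.01)·∏(1−qᵢ) over the active causes.
By total probability over the 4 (genuine card theft, cardholder travelling abroad) configurations:
  P(fraud alert) = 0.01*0.774*0.855 + 0.9109*0.774*0.145 + 0.7327*0.226*0.855 + 0.975943*0.226*0.145
        = 0.006618 + 0.102230 + 0.141580 + 0.031982 = 0.282410
Configurations with genuine card theft contribute 0.173562, so
  P(genuine card theft | fraud alert) = 0.173562 / 0.282410 ≈ 0.615

Pr(genuine card theft | fraud alert) ≈ 0.615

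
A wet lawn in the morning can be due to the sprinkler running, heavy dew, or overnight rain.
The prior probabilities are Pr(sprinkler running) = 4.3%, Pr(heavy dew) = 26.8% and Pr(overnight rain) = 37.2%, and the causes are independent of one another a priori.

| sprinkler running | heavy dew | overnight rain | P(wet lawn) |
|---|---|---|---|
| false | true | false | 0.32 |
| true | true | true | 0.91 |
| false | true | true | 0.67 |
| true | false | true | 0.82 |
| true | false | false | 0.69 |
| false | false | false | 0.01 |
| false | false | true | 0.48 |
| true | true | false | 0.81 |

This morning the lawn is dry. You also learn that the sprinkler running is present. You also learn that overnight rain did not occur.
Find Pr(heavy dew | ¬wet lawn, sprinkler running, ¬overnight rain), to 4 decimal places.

Pr(heavy dew | ¬wet lawn, sprinkler running, ¬overnight rain) ≈ 0.1833

For the numerator, keep only heavy dew=true terms: 0.19·0.268 = 0.050920
The normalizing constant is 0.31·0.732 + 0.19·0.268 = 0.277840
Posterior = 0.050920 / 0.277840 ≈ 0.1833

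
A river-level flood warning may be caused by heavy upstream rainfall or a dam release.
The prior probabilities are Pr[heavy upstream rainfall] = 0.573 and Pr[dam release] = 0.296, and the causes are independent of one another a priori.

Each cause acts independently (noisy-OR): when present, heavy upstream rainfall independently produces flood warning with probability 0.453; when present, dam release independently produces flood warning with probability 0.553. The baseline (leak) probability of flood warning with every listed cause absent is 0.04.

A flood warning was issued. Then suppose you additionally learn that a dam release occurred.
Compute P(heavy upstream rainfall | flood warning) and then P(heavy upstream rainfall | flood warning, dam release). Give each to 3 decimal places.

P(heavy upstream rainfall | flood warning) ≈ 0.792; P(heavy upstream rainfall | flood warning, dam release) ≈ 0.643

Under noisy-OR, P(flood warning | causes) = 1 − (1−0.04)·∏(1−qᵢ) over the active causes.
For the numerator, keep only heavy upstream rainfall=true terms: 0.191563 + 0.129796 = 0.321359
Normalizer over all consistent configurations: 0.04*0.427*0.704 + 0.57088*0.427*0.296 + 0.47488*0.573*0.704 + 0.765271*0.573*0.296 = 0.405538
P(heavy upstream rainfall | flood warning) = 0.321359/0.405538 ≈ 0.792

Now also conditioning on dam release=true:
By total probability over both values of heavy upstream rainfall:
  P(flood warning | dam release) = 0.57088·0.427 + 0.765271·0.573
        = 0.243766 + 0.438500 = 0.682266
Configurations with heavy upstream rainfall contribute 0.438500, so
  P(heavy upstream rainfall | flood warning, dam release) = 0.438500 / 0.682266 ≈ 0.643
This is intercausal reasoning (explaining away): once dam release accounts for the flood warning, heavy upstream rainfall becomes less likely.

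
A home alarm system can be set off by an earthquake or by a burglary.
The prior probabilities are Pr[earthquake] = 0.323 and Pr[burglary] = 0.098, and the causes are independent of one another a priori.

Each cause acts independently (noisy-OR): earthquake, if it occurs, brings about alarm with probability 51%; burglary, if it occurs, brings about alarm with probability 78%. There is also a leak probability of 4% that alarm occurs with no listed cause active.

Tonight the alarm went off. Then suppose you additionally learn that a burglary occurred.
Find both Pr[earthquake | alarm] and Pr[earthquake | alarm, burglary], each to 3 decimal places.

Under noisy-OR, P(alarm | causes) = 1 − (1−0.04)·∏(1−qᵢ) over the active causes.
By total probability over the 4 (earthquake, burglary) configurations:
  P(alarm) = 0.04·0.677·0.902 + 0.7888·0.677·0.098 + 0.5296·0.323·0.902 + 0.896512·0.323·0.098
        = 0.024426 + 0.052334 + 0.154297 + 0.028378 = 0.259435
The terms with earthquake present sum to 0.182675, so
  P(earthquake | alarm) = 0.182675 / 0.259435 ≈ 0.704

Now also conditioning on burglary=true:
Weight on earthquake=true, given the evidence: 0.896512·0.323 = 0.289573
Normalizer over all consistent configurations: 0.7888·0.677 + 0.896512·0.323 = 0.823591
Posterior = 0.289573 / 0.823591 ≈ 0.352

Pr[earthquake | alarm] ≈ 0.704; Pr[earthquake | alarm, burglary] ≈ 0.352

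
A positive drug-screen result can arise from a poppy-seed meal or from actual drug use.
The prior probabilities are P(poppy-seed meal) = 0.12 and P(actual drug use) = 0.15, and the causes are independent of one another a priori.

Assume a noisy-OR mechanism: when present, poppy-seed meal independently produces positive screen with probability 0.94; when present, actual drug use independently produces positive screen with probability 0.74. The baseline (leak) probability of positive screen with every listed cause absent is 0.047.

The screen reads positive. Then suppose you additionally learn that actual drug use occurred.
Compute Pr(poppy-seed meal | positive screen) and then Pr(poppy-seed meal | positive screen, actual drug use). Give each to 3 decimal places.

Pr(poppy-seed meal | positive screen) ≈ 0.459; Pr(poppy-seed meal | positive screen, actual drug use) ≈ 0.152

Under noisy-OR, P(positive screen | causes) = 1 − (1−0.047)·∏(1−qᵢ) over the active causes.
P(positive screen) = 0.047×0.88×0.85 + 0.75222×0.88×0.15 + 0.94282×0.12×0.85 + 0.985133×0.12×0.15 = 0.035156 + 0.099293 + 0.096168 + 0.017732 = 0.248349
Of this, 0.113900 comes from 0.096168 + 0.017732 (the poppy-seed meal=true cases).
P(poppy-seed meal | positive screen) = 0.113900 / 0.248349 ≈ 0.459

With the extra evidence:
P(positive screen | actual drug use) = 0.75222*0.88 + 0.985133*0.12 = 0.661954 + 0.118216 = 0.780170
Of this, 0.118216 comes from 0.985133*0.12 (the poppy-seed meal=true cases).
Hence the posterior is 0.118216/0.780170 ≈ 0.152.
This is intercausal reasoning (explaining away): once actual drug use accounts for the positive screen, poppy-seed meal becomes less likely.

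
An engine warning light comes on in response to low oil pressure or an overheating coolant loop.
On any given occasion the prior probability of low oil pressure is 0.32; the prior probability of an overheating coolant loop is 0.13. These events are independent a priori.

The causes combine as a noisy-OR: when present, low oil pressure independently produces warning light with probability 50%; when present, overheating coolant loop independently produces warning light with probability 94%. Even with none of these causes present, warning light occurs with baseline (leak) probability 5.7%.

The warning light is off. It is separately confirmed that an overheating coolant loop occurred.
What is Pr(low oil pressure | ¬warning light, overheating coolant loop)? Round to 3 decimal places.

Pr(low oil pressure | ¬warning light, overheating coolant loop) ≈ 0.190

Under noisy-OR, P(warning light | causes) = 1 − (1−0.057)·∏(1−qᵢ) over the active causes.
P(¬warning light | overheating coolant loop) = 0.05658*0.68 + 0.02829*0.32 = 0.038474 + 0.009053 = 0.047527
The low oil pressure-present share is 0.02829*0.32 = 0.009053.
P(low oil pressure | ¬warning light, overheating coolant loop) = 0.009053 / 0.047527 ≈ 0.190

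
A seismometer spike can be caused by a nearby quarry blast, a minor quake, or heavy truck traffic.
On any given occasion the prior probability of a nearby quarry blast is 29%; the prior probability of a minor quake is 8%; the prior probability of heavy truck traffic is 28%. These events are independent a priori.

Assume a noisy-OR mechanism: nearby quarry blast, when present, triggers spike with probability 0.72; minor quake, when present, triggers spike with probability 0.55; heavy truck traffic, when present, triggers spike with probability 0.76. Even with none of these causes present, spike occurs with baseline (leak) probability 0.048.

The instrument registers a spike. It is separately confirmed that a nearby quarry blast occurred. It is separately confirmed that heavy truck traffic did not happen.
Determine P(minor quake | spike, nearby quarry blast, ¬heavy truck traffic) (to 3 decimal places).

Under noisy-OR, P(spike | causes) = 1 − (1−0.048)·∏(1−qᵢ) over the active causes.
P(spike | nearby quarry blast, ¬heavy truck traffic) = 0.73344·0.92 + 0.880048·0.08 = 0.674765 + 0.070404 = 0.745169
Of this, 0.070404 comes from 0.880048·0.08 (the minor quake=true cases).
So P(minor quake | spike, nearby quarry blast, ¬heavy truck traffic) = 0.070404/0.745169 ≈ 0.094.

P(minor quake | spike, nearby quarry blast, ¬heavy truck traffic) ≈ 0.094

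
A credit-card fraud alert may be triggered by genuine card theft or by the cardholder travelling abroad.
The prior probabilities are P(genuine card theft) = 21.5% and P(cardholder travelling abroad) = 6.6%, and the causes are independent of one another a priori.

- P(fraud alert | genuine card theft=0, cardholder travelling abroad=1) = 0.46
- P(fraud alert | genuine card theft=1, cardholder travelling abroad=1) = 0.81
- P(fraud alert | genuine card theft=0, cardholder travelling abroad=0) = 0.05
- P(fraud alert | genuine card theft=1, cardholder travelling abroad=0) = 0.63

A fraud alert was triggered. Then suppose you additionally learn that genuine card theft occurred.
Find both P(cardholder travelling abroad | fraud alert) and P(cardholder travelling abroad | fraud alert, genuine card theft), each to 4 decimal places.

P(cardholder travelling abroad | fraud alert) ≈ 0.1780; P(cardholder travelling abroad | fraud alert, genuine card theft) ≈ 0.0833

Weight on cardholder travelling abroad=true, given the evidence: 0.023833 + 0.011494 = 0.035327
Normalizer over all consistent configurations: 0.05*0.785*0.934 + 0.46*0.785*0.066 + 0.63*0.215*0.934 + 0.81*0.215*0.066 = 0.198497
Posterior = 0.035327 / 0.198497 ≈ 0.1780

Now also conditioning on genuine card theft=true:
Numerator (weight on configurations with cardholder travelling abroad): 0.81×0.066 = 0.053460
The normalizing constant is 0.63×0.934 + 0.81×0.066 = 0.641880
P(cardholder travelling abroad | fraud alert, genuine card theft) = 0.053460/0.641880 ≈ 0.0833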